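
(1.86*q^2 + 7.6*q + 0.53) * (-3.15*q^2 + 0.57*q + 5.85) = -5.859*q^4 - 22.8798*q^3 + 13.5435*q^2 + 44.7621*q + 3.1005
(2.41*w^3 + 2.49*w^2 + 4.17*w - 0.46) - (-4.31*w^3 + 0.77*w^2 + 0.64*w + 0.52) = 6.72*w^3 + 1.72*w^2 + 3.53*w - 0.98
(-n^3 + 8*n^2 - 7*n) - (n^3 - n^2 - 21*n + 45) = -2*n^3 + 9*n^2 + 14*n - 45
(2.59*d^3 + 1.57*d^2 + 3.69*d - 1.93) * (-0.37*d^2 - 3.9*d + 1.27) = -0.9583*d^5 - 10.6819*d^4 - 4.199*d^3 - 11.683*d^2 + 12.2133*d - 2.4511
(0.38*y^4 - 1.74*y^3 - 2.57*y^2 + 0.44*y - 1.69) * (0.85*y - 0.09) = 0.323*y^5 - 1.5132*y^4 - 2.0279*y^3 + 0.6053*y^2 - 1.4761*y + 0.1521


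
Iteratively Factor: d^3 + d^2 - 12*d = (d)*(d^2 + d - 12) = d*(d - 3)*(d + 4)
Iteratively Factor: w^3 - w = (w + 1)*(w^2 - w) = w*(w + 1)*(w - 1)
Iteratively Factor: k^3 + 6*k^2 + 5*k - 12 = (k + 4)*(k^2 + 2*k - 3) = (k + 3)*(k + 4)*(k - 1)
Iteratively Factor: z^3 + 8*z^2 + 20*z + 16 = (z + 2)*(z^2 + 6*z + 8) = (z + 2)*(z + 4)*(z + 2)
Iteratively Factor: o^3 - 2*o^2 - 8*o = (o)*(o^2 - 2*o - 8) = o*(o + 2)*(o - 4)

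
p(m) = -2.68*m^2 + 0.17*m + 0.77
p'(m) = 0.17 - 5.36*m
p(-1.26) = -3.70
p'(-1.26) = 6.92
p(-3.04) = -24.51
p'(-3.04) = 16.46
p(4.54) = -53.70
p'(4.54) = -24.16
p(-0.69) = -0.62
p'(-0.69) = 3.87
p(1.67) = -6.42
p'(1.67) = -8.78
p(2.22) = -12.06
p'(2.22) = -11.73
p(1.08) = -2.17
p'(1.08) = -5.62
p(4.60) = -55.16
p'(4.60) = -24.49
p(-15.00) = -604.78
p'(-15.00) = 80.57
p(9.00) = -214.78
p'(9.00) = -48.07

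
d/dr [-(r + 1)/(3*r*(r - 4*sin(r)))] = (-4*r^2*cos(r) + r^2 - 4*r*cos(r) + 2*r - 4*sin(r))/(3*r^2*(r - 4*sin(r))^2)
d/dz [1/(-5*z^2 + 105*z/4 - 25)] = 4*(8*z - 21)/(5*(4*z^2 - 21*z + 20)^2)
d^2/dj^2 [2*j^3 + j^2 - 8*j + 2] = 12*j + 2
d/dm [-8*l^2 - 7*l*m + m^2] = -7*l + 2*m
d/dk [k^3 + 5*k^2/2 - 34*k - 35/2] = 3*k^2 + 5*k - 34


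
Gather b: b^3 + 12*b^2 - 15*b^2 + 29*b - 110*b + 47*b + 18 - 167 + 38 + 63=b^3 - 3*b^2 - 34*b - 48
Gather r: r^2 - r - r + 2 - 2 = r^2 - 2*r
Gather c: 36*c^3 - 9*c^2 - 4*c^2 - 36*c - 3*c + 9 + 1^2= 36*c^3 - 13*c^2 - 39*c + 10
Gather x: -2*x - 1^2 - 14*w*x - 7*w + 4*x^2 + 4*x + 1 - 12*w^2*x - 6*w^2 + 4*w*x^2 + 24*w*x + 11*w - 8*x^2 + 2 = -6*w^2 + 4*w + x^2*(4*w - 4) + x*(-12*w^2 + 10*w + 2) + 2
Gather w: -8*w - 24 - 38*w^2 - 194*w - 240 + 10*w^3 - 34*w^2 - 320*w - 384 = 10*w^3 - 72*w^2 - 522*w - 648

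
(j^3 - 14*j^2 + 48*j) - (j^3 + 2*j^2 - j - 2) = -16*j^2 + 49*j + 2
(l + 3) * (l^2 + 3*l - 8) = l^3 + 6*l^2 + l - 24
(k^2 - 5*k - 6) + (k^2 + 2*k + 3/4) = 2*k^2 - 3*k - 21/4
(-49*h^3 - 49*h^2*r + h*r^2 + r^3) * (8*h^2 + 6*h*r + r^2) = -392*h^5 - 686*h^4*r - 335*h^3*r^2 - 35*h^2*r^3 + 7*h*r^4 + r^5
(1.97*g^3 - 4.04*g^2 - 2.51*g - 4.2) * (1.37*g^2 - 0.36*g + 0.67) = 2.6989*g^5 - 6.244*g^4 - 0.6644*g^3 - 7.5572*g^2 - 0.1697*g - 2.814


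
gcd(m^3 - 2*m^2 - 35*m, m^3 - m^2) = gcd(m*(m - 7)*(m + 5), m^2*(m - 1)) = m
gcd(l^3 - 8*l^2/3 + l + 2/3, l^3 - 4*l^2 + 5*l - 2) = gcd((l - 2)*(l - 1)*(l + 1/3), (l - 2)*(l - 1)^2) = l^2 - 3*l + 2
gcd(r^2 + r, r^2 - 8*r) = r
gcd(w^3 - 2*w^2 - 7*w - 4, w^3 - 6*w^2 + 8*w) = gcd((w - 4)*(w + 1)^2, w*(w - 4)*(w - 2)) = w - 4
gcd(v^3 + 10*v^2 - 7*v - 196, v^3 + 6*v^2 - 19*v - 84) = v^2 + 3*v - 28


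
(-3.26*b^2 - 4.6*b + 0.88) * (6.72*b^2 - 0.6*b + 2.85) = -21.9072*b^4 - 28.956*b^3 - 0.617400000000001*b^2 - 13.638*b + 2.508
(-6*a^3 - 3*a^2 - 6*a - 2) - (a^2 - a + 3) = -6*a^3 - 4*a^2 - 5*a - 5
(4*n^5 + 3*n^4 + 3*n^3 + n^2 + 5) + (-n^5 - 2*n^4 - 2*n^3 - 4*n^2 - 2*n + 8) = 3*n^5 + n^4 + n^3 - 3*n^2 - 2*n + 13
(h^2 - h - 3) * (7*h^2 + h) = 7*h^4 - 6*h^3 - 22*h^2 - 3*h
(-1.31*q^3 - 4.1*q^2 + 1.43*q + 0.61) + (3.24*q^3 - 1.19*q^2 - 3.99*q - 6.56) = 1.93*q^3 - 5.29*q^2 - 2.56*q - 5.95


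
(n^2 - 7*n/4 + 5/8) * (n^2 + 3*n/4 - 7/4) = n^4 - n^3 - 39*n^2/16 + 113*n/32 - 35/32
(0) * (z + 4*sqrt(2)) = 0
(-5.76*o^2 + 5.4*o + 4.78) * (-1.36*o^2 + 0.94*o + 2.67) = 7.8336*o^4 - 12.7584*o^3 - 16.804*o^2 + 18.9112*o + 12.7626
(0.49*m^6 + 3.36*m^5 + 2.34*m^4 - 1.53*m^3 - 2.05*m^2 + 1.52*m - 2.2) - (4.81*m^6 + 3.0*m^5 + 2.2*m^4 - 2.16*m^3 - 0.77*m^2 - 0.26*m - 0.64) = -4.32*m^6 + 0.36*m^5 + 0.14*m^4 + 0.63*m^3 - 1.28*m^2 + 1.78*m - 1.56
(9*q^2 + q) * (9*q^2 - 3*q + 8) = 81*q^4 - 18*q^3 + 69*q^2 + 8*q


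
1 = 1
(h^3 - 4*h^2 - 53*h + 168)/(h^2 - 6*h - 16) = (h^2 + 4*h - 21)/(h + 2)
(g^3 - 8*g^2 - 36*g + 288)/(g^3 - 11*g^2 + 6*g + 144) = (g + 6)/(g + 3)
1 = 1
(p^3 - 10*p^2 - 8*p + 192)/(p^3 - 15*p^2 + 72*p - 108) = (p^2 - 4*p - 32)/(p^2 - 9*p + 18)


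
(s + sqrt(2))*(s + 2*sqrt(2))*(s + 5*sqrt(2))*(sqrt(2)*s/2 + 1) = sqrt(2)*s^4/2 + 9*s^3 + 25*sqrt(2)*s^2 + 54*s + 20*sqrt(2)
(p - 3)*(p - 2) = p^2 - 5*p + 6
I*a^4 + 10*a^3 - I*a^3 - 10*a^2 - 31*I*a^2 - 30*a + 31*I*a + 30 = (a - 5*I)*(a - 3*I)*(a - 2*I)*(I*a - I)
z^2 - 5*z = z*(z - 5)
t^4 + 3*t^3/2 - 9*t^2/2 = t^2*(t - 3/2)*(t + 3)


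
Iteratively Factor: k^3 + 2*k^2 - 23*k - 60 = (k + 4)*(k^2 - 2*k - 15) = (k - 5)*(k + 4)*(k + 3)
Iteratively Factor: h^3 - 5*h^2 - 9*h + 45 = (h - 5)*(h^2 - 9) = (h - 5)*(h - 3)*(h + 3)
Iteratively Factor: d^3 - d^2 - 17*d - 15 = (d - 5)*(d^2 + 4*d + 3) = (d - 5)*(d + 1)*(d + 3)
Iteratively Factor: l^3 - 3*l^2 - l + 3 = (l + 1)*(l^2 - 4*l + 3) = (l - 3)*(l + 1)*(l - 1)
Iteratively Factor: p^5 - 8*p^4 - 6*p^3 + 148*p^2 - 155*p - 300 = (p + 1)*(p^4 - 9*p^3 + 3*p^2 + 145*p - 300) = (p + 1)*(p + 4)*(p^3 - 13*p^2 + 55*p - 75) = (p - 3)*(p + 1)*(p + 4)*(p^2 - 10*p + 25) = (p - 5)*(p - 3)*(p + 1)*(p + 4)*(p - 5)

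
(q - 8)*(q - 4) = q^2 - 12*q + 32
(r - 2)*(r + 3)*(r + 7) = r^3 + 8*r^2 + r - 42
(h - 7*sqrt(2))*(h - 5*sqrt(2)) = h^2 - 12*sqrt(2)*h + 70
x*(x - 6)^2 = x^3 - 12*x^2 + 36*x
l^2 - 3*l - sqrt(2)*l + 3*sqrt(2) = (l - 3)*(l - sqrt(2))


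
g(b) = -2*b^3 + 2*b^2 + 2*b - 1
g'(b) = -6*b^2 + 4*b + 2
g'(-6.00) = -238.00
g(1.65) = -1.24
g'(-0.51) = -1.60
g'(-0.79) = -4.90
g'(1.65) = -7.74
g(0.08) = -0.83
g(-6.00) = 491.00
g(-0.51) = -1.23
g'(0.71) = 1.82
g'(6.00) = -190.00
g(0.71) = 0.71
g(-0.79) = -0.35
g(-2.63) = 43.96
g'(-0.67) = -3.37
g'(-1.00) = -8.00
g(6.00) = -349.00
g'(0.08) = 2.28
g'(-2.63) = -50.02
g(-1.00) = 1.00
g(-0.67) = -0.84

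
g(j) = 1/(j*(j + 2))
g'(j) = -1/(j*(j + 2)^2) - 1/(j^2*(j + 2)) = 2*(-j - 1)/(j^2*(j^2 + 4*j + 4))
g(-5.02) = 0.07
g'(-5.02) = 0.03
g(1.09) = 0.30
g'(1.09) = -0.37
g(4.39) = 0.04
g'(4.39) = -0.01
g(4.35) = 0.04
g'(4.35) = -0.01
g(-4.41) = 0.09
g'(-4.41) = 0.06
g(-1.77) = -2.46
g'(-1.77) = 9.29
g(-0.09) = -5.82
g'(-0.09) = -61.59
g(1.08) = 0.30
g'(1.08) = -0.38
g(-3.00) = 0.33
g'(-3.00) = 0.44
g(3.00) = 0.07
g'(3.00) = -0.04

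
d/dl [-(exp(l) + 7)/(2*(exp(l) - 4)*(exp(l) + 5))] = (exp(2*l) + 14*exp(l) + 27)*exp(l)/(2*(exp(4*l) + 2*exp(3*l) - 39*exp(2*l) - 40*exp(l) + 400))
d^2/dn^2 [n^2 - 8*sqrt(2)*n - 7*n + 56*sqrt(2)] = 2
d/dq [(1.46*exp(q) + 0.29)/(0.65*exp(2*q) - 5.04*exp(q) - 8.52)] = (-(1.3*exp(q) - 5.04)*(1.46*exp(q) + 0.29) + 0.949*exp(2*q) - 7.3584*exp(q) - 12.4392)*exp(q)/(-0.65*exp(2*q) + 5.04*exp(q) + 8.52)^2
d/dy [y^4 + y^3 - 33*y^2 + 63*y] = 4*y^3 + 3*y^2 - 66*y + 63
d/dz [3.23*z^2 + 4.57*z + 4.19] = 6.46*z + 4.57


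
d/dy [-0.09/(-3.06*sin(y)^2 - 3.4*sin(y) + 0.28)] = -(0.5508*sin(y) + 0.306)*cos(y)/(3.06*sin(y)^2 + 3.4*sin(y) - 0.28)^2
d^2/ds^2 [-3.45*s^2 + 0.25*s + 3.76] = -6.90000000000000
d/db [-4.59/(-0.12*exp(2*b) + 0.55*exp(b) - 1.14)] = (2.5245 - 1.1016*exp(b))*exp(b)/(0.12*exp(2*b) - 0.55*exp(b) + 1.14)^2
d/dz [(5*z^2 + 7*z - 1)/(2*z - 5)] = (10*z^2 - 50*z - 33)/(4*z^2 - 20*z + 25)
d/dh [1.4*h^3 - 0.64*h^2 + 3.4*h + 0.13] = 4.2*h^2 - 1.28*h + 3.4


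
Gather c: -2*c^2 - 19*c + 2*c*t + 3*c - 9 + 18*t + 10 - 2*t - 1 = -2*c^2 + c*(2*t - 16) + 16*t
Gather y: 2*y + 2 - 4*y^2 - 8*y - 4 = -4*y^2 - 6*y - 2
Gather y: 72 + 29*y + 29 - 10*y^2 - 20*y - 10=-10*y^2 + 9*y + 91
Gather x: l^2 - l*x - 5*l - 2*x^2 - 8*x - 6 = l^2 - 5*l - 2*x^2 + x*(-l - 8) - 6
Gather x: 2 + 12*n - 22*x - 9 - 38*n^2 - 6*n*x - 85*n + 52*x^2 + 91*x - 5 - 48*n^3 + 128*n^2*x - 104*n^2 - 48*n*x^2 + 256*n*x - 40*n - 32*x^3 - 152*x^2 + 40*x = -48*n^3 - 142*n^2 - 113*n - 32*x^3 + x^2*(-48*n - 100) + x*(128*n^2 + 250*n + 109) - 12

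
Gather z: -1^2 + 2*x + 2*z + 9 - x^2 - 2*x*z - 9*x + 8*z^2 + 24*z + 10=-x^2 - 7*x + 8*z^2 + z*(26 - 2*x) + 18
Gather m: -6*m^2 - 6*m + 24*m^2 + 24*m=18*m^2 + 18*m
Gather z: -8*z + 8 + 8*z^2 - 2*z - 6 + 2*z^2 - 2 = 10*z^2 - 10*z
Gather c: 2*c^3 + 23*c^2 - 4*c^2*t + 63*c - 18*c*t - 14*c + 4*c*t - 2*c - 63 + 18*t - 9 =2*c^3 + c^2*(23 - 4*t) + c*(47 - 14*t) + 18*t - 72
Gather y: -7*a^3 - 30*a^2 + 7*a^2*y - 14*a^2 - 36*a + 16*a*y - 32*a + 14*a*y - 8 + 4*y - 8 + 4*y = -7*a^3 - 44*a^2 - 68*a + y*(7*a^2 + 30*a + 8) - 16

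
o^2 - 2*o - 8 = (o - 4)*(o + 2)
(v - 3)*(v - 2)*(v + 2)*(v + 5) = v^4 + 2*v^3 - 19*v^2 - 8*v + 60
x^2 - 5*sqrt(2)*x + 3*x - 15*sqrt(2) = (x + 3)*(x - 5*sqrt(2))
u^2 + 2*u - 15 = (u - 3)*(u + 5)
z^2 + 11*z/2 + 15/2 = (z + 5/2)*(z + 3)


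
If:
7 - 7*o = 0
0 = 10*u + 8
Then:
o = 1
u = -4/5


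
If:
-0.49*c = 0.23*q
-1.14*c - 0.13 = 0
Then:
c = -0.11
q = 0.24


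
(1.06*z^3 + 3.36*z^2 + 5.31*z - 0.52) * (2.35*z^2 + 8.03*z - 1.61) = 2.491*z^5 + 16.4078*z^4 + 37.7527*z^3 + 36.0077*z^2 - 12.7247*z + 0.8372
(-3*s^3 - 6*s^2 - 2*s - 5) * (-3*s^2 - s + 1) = 9*s^5 + 21*s^4 + 9*s^3 + 11*s^2 + 3*s - 5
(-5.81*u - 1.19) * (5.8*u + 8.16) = -33.698*u^2 - 54.3116*u - 9.7104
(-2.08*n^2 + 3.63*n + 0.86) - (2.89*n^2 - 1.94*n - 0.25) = -4.97*n^2 + 5.57*n + 1.11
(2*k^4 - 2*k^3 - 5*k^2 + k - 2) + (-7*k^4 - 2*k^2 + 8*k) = -5*k^4 - 2*k^3 - 7*k^2 + 9*k - 2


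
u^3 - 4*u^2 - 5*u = u*(u - 5)*(u + 1)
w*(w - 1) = w^2 - w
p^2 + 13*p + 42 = (p + 6)*(p + 7)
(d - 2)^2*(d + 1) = d^3 - 3*d^2 + 4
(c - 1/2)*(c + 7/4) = c^2 + 5*c/4 - 7/8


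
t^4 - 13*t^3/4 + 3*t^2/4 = t^2*(t - 3)*(t - 1/4)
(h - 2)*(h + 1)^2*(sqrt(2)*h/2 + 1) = sqrt(2)*h^4/2 + h^3 - 3*sqrt(2)*h^2/2 - 3*h - sqrt(2)*h - 2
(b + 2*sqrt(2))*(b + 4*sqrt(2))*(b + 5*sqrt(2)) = b^3 + 11*sqrt(2)*b^2 + 76*b + 80*sqrt(2)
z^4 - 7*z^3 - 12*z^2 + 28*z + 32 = (z - 8)*(z - 2)*(z + 1)*(z + 2)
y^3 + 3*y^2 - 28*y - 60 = (y - 5)*(y + 2)*(y + 6)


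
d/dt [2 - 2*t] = -2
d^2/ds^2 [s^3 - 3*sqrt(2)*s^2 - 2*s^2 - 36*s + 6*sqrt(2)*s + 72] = 6*s - 6*sqrt(2) - 4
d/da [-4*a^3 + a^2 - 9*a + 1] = -12*a^2 + 2*a - 9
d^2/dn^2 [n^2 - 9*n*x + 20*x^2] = 2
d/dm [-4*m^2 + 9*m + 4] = 9 - 8*m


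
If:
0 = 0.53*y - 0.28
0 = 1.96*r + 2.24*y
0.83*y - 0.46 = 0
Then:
No Solution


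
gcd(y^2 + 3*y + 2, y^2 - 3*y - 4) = y + 1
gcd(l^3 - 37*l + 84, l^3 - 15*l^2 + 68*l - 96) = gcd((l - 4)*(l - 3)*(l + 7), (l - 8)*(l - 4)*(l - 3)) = l^2 - 7*l + 12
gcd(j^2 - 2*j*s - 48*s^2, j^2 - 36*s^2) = j + 6*s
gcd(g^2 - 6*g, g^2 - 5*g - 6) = g - 6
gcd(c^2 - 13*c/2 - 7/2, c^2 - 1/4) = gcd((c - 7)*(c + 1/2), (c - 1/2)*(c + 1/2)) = c + 1/2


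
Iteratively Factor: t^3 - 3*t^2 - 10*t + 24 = (t - 4)*(t^2 + t - 6) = (t - 4)*(t - 2)*(t + 3)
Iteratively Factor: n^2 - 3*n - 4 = (n - 4)*(n + 1)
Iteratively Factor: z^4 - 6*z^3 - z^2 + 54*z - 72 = (z - 3)*(z^3 - 3*z^2 - 10*z + 24) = (z - 3)*(z + 3)*(z^2 - 6*z + 8) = (z - 4)*(z - 3)*(z + 3)*(z - 2)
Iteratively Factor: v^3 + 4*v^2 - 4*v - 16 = (v + 4)*(v^2 - 4) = (v - 2)*(v + 4)*(v + 2)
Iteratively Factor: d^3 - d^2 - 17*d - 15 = (d + 3)*(d^2 - 4*d - 5) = (d + 1)*(d + 3)*(d - 5)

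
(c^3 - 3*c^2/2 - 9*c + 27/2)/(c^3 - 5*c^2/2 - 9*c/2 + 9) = (c + 3)/(c + 2)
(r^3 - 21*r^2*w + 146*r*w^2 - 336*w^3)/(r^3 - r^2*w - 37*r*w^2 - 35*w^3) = (r^2 - 14*r*w + 48*w^2)/(r^2 + 6*r*w + 5*w^2)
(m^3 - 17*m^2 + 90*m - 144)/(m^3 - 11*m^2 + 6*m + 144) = (m - 3)/(m + 3)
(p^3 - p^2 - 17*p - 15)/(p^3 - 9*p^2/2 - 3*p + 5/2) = 2*(p + 3)/(2*p - 1)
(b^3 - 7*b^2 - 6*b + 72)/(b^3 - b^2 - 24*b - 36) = (b - 4)/(b + 2)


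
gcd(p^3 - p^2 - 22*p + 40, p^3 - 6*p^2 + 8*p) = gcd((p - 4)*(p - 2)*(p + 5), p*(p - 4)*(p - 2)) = p^2 - 6*p + 8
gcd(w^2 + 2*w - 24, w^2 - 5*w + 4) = w - 4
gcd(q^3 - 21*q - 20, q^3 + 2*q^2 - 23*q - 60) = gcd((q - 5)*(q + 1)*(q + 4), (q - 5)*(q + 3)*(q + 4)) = q^2 - q - 20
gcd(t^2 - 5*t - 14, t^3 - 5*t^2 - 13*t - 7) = t - 7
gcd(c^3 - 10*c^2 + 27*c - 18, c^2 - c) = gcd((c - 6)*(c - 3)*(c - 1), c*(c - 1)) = c - 1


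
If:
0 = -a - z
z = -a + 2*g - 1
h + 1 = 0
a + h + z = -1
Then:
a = -z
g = 1/2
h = -1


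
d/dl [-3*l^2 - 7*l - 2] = -6*l - 7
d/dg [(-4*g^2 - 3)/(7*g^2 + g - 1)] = (-4*g^2 + 50*g + 3)/(49*g^4 + 14*g^3 - 13*g^2 - 2*g + 1)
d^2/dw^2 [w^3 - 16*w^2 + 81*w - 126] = 6*w - 32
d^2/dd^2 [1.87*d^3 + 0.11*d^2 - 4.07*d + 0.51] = 11.22*d + 0.22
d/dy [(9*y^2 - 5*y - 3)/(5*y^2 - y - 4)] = (16*y^2 - 42*y + 17)/(25*y^4 - 10*y^3 - 39*y^2 + 8*y + 16)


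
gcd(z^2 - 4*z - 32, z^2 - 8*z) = z - 8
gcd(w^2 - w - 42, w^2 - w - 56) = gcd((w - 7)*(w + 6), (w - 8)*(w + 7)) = 1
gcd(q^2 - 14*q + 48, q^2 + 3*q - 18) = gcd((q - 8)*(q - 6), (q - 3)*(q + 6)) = 1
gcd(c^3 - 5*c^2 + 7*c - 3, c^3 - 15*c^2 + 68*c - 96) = c - 3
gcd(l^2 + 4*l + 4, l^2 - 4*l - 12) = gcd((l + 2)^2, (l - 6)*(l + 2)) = l + 2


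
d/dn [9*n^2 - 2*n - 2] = 18*n - 2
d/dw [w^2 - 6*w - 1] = 2*w - 6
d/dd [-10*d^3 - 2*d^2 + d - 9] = -30*d^2 - 4*d + 1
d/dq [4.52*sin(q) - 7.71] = 4.52*cos(q)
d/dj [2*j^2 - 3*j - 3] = 4*j - 3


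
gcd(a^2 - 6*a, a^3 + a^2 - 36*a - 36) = a - 6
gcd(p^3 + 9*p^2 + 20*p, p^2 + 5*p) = p^2 + 5*p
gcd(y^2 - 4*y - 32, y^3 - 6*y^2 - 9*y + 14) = 1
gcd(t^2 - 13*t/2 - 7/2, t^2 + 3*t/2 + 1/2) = t + 1/2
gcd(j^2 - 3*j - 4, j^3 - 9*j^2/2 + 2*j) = j - 4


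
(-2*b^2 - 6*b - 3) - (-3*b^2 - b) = b^2 - 5*b - 3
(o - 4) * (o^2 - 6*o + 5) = o^3 - 10*o^2 + 29*o - 20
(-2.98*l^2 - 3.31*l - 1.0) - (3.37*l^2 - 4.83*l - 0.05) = -6.35*l^2 + 1.52*l - 0.95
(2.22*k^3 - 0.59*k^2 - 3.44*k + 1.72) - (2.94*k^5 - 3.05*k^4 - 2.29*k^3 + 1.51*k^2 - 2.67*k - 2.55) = -2.94*k^5 + 3.05*k^4 + 4.51*k^3 - 2.1*k^2 - 0.77*k + 4.27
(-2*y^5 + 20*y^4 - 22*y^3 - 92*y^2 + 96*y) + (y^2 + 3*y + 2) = -2*y^5 + 20*y^4 - 22*y^3 - 91*y^2 + 99*y + 2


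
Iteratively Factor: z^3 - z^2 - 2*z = (z + 1)*(z^2 - 2*z) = z*(z + 1)*(z - 2)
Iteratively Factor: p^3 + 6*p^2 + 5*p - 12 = (p + 3)*(p^2 + 3*p - 4) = (p - 1)*(p + 3)*(p + 4)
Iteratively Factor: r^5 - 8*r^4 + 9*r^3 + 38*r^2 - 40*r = (r)*(r^4 - 8*r^3 + 9*r^2 + 38*r - 40) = r*(r - 1)*(r^3 - 7*r^2 + 2*r + 40) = r*(r - 1)*(r + 2)*(r^2 - 9*r + 20) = r*(r - 5)*(r - 1)*(r + 2)*(r - 4)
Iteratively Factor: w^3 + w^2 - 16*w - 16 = (w - 4)*(w^2 + 5*w + 4) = (w - 4)*(w + 4)*(w + 1)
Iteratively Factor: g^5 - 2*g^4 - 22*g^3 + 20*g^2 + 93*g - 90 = (g - 5)*(g^4 + 3*g^3 - 7*g^2 - 15*g + 18) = (g - 5)*(g + 3)*(g^3 - 7*g + 6) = (g - 5)*(g + 3)^2*(g^2 - 3*g + 2) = (g - 5)*(g - 1)*(g + 3)^2*(g - 2)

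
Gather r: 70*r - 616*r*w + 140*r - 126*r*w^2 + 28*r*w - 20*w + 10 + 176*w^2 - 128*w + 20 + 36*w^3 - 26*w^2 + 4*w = r*(-126*w^2 - 588*w + 210) + 36*w^3 + 150*w^2 - 144*w + 30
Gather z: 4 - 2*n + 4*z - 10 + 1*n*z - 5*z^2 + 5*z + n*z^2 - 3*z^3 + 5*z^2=n*z^2 - 2*n - 3*z^3 + z*(n + 9) - 6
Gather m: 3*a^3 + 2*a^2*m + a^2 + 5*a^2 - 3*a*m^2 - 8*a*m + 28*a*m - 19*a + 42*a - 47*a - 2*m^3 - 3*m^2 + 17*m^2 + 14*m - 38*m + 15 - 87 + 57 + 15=3*a^3 + 6*a^2 - 24*a - 2*m^3 + m^2*(14 - 3*a) + m*(2*a^2 + 20*a - 24)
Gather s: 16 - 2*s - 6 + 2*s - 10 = 0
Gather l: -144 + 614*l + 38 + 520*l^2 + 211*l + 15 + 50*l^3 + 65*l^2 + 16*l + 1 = 50*l^3 + 585*l^2 + 841*l - 90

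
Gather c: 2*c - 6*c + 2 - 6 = -4*c - 4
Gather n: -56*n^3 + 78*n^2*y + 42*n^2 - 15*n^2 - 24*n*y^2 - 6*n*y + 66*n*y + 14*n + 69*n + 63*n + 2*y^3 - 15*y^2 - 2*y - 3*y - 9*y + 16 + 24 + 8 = -56*n^3 + n^2*(78*y + 27) + n*(-24*y^2 + 60*y + 146) + 2*y^3 - 15*y^2 - 14*y + 48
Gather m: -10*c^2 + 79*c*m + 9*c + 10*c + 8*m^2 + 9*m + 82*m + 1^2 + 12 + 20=-10*c^2 + 19*c + 8*m^2 + m*(79*c + 91) + 33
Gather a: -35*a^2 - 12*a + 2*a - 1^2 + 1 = -35*a^2 - 10*a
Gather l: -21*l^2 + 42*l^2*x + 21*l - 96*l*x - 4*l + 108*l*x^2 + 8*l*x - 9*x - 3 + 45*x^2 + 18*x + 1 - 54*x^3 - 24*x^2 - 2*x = l^2*(42*x - 21) + l*(108*x^2 - 88*x + 17) - 54*x^3 + 21*x^2 + 7*x - 2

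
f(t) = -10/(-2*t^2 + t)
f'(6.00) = -0.05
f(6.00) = 0.15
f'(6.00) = -0.05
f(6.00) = 0.15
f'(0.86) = -63.64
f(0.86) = 16.15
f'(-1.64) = 1.53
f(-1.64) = 1.42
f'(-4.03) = 0.13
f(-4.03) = 0.27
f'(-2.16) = 0.73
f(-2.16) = 0.87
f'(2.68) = -0.71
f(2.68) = 0.86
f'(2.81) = -0.61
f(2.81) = 0.77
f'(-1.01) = 5.42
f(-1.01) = 3.28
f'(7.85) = -0.02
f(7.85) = 0.09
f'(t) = -10*(4*t - 1)/(-2*t^2 + t)^2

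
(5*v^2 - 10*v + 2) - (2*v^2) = 3*v^2 - 10*v + 2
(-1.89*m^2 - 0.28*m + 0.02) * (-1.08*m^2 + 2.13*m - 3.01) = 2.0412*m^4 - 3.7233*m^3 + 5.0709*m^2 + 0.8854*m - 0.0602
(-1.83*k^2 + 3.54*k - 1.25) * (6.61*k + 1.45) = -12.0963*k^3 + 20.7459*k^2 - 3.1295*k - 1.8125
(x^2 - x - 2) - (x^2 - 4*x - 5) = 3*x + 3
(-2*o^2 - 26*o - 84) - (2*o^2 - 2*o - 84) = -4*o^2 - 24*o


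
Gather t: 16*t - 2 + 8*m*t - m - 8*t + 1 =-m + t*(8*m + 8) - 1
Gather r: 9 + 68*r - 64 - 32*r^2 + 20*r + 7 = -32*r^2 + 88*r - 48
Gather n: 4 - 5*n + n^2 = n^2 - 5*n + 4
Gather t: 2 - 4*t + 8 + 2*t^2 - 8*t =2*t^2 - 12*t + 10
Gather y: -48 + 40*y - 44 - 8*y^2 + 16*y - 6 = -8*y^2 + 56*y - 98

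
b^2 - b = b*(b - 1)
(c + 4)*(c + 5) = c^2 + 9*c + 20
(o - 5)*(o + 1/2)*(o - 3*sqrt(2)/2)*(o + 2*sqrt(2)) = o^4 - 9*o^3/2 + sqrt(2)*o^3/2 - 17*o^2/2 - 9*sqrt(2)*o^2/4 - 5*sqrt(2)*o/4 + 27*o + 15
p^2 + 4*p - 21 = (p - 3)*(p + 7)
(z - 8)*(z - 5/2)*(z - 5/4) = z^3 - 47*z^2/4 + 265*z/8 - 25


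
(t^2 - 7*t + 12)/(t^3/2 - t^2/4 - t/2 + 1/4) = 4*(t^2 - 7*t + 12)/(2*t^3 - t^2 - 2*t + 1)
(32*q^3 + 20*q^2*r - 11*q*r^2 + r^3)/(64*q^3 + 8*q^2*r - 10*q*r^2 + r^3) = (q + r)/(2*q + r)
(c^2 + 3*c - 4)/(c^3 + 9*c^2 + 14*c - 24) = 1/(c + 6)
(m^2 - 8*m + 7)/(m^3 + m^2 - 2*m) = (m - 7)/(m*(m + 2))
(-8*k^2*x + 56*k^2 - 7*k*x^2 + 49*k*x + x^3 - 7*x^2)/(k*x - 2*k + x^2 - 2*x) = (-8*k*x + 56*k + x^2 - 7*x)/(x - 2)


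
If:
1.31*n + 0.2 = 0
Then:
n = -0.15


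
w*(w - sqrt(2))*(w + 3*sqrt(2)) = w^3 + 2*sqrt(2)*w^2 - 6*w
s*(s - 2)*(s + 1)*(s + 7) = s^4 + 6*s^3 - 9*s^2 - 14*s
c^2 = c^2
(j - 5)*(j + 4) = j^2 - j - 20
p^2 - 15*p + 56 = (p - 8)*(p - 7)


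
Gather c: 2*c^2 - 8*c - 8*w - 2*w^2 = 2*c^2 - 8*c - 2*w^2 - 8*w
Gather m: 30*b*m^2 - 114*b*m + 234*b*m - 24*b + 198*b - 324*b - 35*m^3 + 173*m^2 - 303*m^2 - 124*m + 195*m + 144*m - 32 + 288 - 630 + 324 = -150*b - 35*m^3 + m^2*(30*b - 130) + m*(120*b + 215) - 50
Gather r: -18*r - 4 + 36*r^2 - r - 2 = 36*r^2 - 19*r - 6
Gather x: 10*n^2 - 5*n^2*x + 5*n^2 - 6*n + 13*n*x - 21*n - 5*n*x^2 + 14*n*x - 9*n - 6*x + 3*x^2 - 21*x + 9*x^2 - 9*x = 15*n^2 - 36*n + x^2*(12 - 5*n) + x*(-5*n^2 + 27*n - 36)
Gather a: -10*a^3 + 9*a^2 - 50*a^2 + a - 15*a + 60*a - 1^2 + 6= -10*a^3 - 41*a^2 + 46*a + 5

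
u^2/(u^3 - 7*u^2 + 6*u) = u/(u^2 - 7*u + 6)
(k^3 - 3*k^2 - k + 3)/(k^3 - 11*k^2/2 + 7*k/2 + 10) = 2*(k^2 - 4*k + 3)/(2*k^2 - 13*k + 20)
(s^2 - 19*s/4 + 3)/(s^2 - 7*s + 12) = (s - 3/4)/(s - 3)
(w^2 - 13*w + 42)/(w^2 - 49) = (w - 6)/(w + 7)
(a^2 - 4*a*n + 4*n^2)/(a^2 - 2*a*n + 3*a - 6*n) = (a - 2*n)/(a + 3)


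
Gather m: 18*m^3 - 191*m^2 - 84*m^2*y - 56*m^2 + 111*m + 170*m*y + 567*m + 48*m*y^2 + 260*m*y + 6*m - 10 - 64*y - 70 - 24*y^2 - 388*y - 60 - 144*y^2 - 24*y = 18*m^3 + m^2*(-84*y - 247) + m*(48*y^2 + 430*y + 684) - 168*y^2 - 476*y - 140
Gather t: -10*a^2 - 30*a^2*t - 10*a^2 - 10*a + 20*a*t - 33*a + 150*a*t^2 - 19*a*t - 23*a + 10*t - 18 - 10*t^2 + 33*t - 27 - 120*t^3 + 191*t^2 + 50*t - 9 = -20*a^2 - 66*a - 120*t^3 + t^2*(150*a + 181) + t*(-30*a^2 + a + 93) - 54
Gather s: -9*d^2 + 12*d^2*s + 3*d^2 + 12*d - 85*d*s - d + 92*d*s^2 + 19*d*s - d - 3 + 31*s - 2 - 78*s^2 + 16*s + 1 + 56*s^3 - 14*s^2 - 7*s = -6*d^2 + 10*d + 56*s^3 + s^2*(92*d - 92) + s*(12*d^2 - 66*d + 40) - 4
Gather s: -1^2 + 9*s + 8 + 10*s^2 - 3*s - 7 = 10*s^2 + 6*s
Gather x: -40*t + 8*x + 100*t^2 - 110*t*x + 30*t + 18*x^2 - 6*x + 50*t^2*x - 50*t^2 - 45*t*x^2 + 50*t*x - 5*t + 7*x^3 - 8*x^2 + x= 50*t^2 - 15*t + 7*x^3 + x^2*(10 - 45*t) + x*(50*t^2 - 60*t + 3)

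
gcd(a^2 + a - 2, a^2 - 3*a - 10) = a + 2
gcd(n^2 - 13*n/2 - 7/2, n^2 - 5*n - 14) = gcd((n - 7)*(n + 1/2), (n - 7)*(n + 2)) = n - 7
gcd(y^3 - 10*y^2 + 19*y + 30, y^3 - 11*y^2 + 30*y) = y^2 - 11*y + 30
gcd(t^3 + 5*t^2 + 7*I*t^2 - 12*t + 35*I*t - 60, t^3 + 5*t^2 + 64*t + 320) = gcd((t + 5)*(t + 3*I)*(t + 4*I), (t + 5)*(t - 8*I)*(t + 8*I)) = t + 5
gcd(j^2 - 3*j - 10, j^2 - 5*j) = j - 5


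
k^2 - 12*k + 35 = (k - 7)*(k - 5)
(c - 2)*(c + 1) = c^2 - c - 2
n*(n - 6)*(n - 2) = n^3 - 8*n^2 + 12*n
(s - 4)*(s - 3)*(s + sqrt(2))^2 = s^4 - 7*s^3 + 2*sqrt(2)*s^3 - 14*sqrt(2)*s^2 + 14*s^2 - 14*s + 24*sqrt(2)*s + 24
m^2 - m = m*(m - 1)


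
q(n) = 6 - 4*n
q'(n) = -4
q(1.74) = -0.96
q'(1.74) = -4.00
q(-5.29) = 27.16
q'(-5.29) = -4.00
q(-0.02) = 6.08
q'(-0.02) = -4.00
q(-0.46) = 7.84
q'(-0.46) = -4.00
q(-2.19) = 14.76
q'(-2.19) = -4.00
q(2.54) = -4.16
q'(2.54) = -4.00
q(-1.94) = 13.76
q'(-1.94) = -4.00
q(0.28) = 4.88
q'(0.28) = -4.00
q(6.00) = -18.00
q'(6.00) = -4.00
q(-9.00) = 42.00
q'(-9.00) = -4.00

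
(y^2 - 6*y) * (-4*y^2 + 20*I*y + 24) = -4*y^4 + 24*y^3 + 20*I*y^3 + 24*y^2 - 120*I*y^2 - 144*y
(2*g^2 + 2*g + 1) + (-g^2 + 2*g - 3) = g^2 + 4*g - 2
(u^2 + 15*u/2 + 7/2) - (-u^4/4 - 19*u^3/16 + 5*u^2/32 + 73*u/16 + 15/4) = u^4/4 + 19*u^3/16 + 27*u^2/32 + 47*u/16 - 1/4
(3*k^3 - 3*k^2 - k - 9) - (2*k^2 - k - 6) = 3*k^3 - 5*k^2 - 3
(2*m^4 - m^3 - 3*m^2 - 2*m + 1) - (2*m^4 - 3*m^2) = -m^3 - 2*m + 1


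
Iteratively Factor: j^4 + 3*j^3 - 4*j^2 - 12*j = (j)*(j^3 + 3*j^2 - 4*j - 12) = j*(j + 2)*(j^2 + j - 6) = j*(j - 2)*(j + 2)*(j + 3)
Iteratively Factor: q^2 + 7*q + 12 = (q + 3)*(q + 4)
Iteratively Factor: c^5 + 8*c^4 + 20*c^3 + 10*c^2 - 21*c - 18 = (c + 3)*(c^4 + 5*c^3 + 5*c^2 - 5*c - 6) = (c + 3)^2*(c^3 + 2*c^2 - c - 2) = (c + 2)*(c + 3)^2*(c^2 - 1) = (c + 1)*(c + 2)*(c + 3)^2*(c - 1)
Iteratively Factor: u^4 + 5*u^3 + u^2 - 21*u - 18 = (u + 3)*(u^3 + 2*u^2 - 5*u - 6) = (u + 3)^2*(u^2 - u - 2) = (u + 1)*(u + 3)^2*(u - 2)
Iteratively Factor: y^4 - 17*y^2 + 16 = (y + 1)*(y^3 - y^2 - 16*y + 16) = (y - 4)*(y + 1)*(y^2 + 3*y - 4) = (y - 4)*(y - 1)*(y + 1)*(y + 4)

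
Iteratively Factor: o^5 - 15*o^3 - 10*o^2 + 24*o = (o + 3)*(o^4 - 3*o^3 - 6*o^2 + 8*o) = (o - 1)*(o + 3)*(o^3 - 2*o^2 - 8*o) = (o - 4)*(o - 1)*(o + 3)*(o^2 + 2*o) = o*(o - 4)*(o - 1)*(o + 3)*(o + 2)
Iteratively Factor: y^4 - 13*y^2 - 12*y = (y + 3)*(y^3 - 3*y^2 - 4*y) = (y + 1)*(y + 3)*(y^2 - 4*y) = (y - 4)*(y + 1)*(y + 3)*(y)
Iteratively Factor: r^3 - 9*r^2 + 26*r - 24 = (r - 2)*(r^2 - 7*r + 12) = (r - 4)*(r - 2)*(r - 3)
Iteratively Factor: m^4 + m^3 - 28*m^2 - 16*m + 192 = (m + 4)*(m^3 - 3*m^2 - 16*m + 48) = (m + 4)^2*(m^2 - 7*m + 12) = (m - 3)*(m + 4)^2*(m - 4)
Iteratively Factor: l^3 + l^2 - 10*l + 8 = (l + 4)*(l^2 - 3*l + 2) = (l - 2)*(l + 4)*(l - 1)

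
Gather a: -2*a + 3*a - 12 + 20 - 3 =a + 5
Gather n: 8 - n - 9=-n - 1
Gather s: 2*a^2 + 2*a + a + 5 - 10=2*a^2 + 3*a - 5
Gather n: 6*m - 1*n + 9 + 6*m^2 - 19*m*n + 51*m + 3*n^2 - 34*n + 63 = 6*m^2 + 57*m + 3*n^2 + n*(-19*m - 35) + 72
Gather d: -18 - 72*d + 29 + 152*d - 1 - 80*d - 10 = 0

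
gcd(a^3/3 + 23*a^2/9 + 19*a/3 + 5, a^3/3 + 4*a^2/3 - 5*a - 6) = 1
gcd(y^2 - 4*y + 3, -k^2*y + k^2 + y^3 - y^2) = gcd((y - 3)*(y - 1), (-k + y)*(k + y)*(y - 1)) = y - 1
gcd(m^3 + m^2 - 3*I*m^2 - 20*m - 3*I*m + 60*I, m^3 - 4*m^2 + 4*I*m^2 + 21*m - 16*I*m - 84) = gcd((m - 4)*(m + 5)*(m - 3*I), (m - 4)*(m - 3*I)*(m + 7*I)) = m^2 + m*(-4 - 3*I) + 12*I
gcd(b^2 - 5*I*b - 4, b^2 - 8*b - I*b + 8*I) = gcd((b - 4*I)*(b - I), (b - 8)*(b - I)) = b - I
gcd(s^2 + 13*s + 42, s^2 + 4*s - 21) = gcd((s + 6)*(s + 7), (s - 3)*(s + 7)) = s + 7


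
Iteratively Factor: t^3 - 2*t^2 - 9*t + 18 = (t - 3)*(t^2 + t - 6) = (t - 3)*(t - 2)*(t + 3)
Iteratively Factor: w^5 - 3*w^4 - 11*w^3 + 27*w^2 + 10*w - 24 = (w + 1)*(w^4 - 4*w^3 - 7*w^2 + 34*w - 24) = (w + 1)*(w + 3)*(w^3 - 7*w^2 + 14*w - 8) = (w - 4)*(w + 1)*(w + 3)*(w^2 - 3*w + 2) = (w - 4)*(w - 2)*(w + 1)*(w + 3)*(w - 1)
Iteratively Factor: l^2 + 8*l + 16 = (l + 4)*(l + 4)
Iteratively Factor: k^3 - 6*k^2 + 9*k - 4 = (k - 1)*(k^2 - 5*k + 4) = (k - 4)*(k - 1)*(k - 1)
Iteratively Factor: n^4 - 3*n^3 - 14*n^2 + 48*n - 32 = (n - 1)*(n^3 - 2*n^2 - 16*n + 32) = (n - 1)*(n + 4)*(n^2 - 6*n + 8) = (n - 2)*(n - 1)*(n + 4)*(n - 4)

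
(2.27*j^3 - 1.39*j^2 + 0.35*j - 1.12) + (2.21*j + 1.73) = 2.27*j^3 - 1.39*j^2 + 2.56*j + 0.61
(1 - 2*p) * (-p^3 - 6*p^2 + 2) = 2*p^4 + 11*p^3 - 6*p^2 - 4*p + 2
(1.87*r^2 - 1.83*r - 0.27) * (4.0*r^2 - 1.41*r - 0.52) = 7.48*r^4 - 9.9567*r^3 + 0.5279*r^2 + 1.3323*r + 0.1404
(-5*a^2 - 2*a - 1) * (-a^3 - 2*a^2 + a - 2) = 5*a^5 + 12*a^4 + 10*a^2 + 3*a + 2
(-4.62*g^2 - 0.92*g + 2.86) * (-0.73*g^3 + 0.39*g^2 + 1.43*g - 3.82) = 3.3726*g^5 - 1.1302*g^4 - 9.0532*g^3 + 17.4482*g^2 + 7.6042*g - 10.9252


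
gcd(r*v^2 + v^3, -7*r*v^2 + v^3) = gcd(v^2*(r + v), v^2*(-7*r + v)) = v^2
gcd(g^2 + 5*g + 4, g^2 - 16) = g + 4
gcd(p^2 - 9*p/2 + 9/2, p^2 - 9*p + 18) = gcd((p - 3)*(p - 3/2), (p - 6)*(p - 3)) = p - 3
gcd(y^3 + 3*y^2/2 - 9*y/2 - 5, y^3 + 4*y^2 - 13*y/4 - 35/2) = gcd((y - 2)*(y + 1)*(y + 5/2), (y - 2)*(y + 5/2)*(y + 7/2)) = y^2 + y/2 - 5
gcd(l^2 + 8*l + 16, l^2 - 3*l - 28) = l + 4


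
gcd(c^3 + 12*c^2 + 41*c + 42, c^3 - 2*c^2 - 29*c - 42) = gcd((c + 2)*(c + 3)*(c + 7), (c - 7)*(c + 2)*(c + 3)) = c^2 + 5*c + 6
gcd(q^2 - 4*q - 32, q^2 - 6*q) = 1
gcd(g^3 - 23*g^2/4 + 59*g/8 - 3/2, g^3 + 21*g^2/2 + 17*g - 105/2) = g - 3/2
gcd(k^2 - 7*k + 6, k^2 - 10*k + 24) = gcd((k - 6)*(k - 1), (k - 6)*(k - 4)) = k - 6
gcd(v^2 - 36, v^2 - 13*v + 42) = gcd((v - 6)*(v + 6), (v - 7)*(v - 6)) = v - 6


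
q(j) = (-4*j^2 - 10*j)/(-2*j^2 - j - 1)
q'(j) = (-8*j - 10)/(-2*j^2 - j - 1) + (4*j + 1)*(-4*j^2 - 10*j)/(-2*j^2 - j - 1)^2 = 2*(-8*j^2 + 4*j + 5)/(4*j^4 + 4*j^3 + 5*j^2 + 2*j + 1)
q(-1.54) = -1.41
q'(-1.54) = -2.28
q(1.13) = 3.50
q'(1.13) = -0.06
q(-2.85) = 0.28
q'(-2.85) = -0.69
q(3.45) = 2.91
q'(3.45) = -0.19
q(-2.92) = 0.32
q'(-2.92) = -0.65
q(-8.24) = 1.47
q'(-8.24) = -0.07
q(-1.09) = -2.69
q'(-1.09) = -3.39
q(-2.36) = -0.14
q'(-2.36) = -1.02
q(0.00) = 0.00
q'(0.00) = 10.00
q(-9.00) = 1.52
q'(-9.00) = -0.06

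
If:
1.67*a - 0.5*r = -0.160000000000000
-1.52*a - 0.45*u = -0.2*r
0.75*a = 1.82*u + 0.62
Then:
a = 0.21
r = 1.02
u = -0.25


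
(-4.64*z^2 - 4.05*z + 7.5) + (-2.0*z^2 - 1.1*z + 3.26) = -6.64*z^2 - 5.15*z + 10.76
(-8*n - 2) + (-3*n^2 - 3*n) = -3*n^2 - 11*n - 2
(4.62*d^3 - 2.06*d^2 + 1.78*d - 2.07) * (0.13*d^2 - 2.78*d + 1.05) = 0.6006*d^5 - 13.1114*d^4 + 10.8092*d^3 - 7.3805*d^2 + 7.6236*d - 2.1735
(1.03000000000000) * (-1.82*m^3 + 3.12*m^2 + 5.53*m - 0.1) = -1.8746*m^3 + 3.2136*m^2 + 5.6959*m - 0.103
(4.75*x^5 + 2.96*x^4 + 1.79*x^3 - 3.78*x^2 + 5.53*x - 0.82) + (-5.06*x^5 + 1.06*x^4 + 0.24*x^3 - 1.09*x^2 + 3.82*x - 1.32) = -0.31*x^5 + 4.02*x^4 + 2.03*x^3 - 4.87*x^2 + 9.35*x - 2.14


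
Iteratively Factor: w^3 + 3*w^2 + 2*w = (w + 1)*(w^2 + 2*w) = (w + 1)*(w + 2)*(w)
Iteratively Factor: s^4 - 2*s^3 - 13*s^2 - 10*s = (s - 5)*(s^3 + 3*s^2 + 2*s) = (s - 5)*(s + 1)*(s^2 + 2*s) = (s - 5)*(s + 1)*(s + 2)*(s)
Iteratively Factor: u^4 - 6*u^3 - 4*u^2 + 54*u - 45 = (u - 1)*(u^3 - 5*u^2 - 9*u + 45) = (u - 3)*(u - 1)*(u^2 - 2*u - 15) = (u - 3)*(u - 1)*(u + 3)*(u - 5)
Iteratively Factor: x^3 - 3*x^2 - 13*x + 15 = (x + 3)*(x^2 - 6*x + 5) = (x - 1)*(x + 3)*(x - 5)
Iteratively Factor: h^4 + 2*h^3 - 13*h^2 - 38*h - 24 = (h + 1)*(h^3 + h^2 - 14*h - 24) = (h + 1)*(h + 2)*(h^2 - h - 12) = (h + 1)*(h + 2)*(h + 3)*(h - 4)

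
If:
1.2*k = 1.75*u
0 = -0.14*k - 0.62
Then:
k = -4.43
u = -3.04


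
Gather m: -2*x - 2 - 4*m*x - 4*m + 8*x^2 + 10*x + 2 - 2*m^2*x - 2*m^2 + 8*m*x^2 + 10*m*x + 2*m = m^2*(-2*x - 2) + m*(8*x^2 + 6*x - 2) + 8*x^2 + 8*x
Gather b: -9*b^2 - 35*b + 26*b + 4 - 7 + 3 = -9*b^2 - 9*b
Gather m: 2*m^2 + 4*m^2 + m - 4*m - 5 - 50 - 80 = 6*m^2 - 3*m - 135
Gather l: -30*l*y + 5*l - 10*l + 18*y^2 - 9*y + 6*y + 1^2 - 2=l*(-30*y - 5) + 18*y^2 - 3*y - 1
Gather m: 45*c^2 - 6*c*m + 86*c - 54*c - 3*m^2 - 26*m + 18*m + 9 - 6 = 45*c^2 + 32*c - 3*m^2 + m*(-6*c - 8) + 3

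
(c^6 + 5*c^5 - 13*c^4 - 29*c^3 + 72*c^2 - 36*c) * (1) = c^6 + 5*c^5 - 13*c^4 - 29*c^3 + 72*c^2 - 36*c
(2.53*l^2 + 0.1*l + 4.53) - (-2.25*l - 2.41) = 2.53*l^2 + 2.35*l + 6.94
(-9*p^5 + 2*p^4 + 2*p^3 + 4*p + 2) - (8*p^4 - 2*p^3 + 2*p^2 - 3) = -9*p^5 - 6*p^4 + 4*p^3 - 2*p^2 + 4*p + 5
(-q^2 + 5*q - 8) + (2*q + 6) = -q^2 + 7*q - 2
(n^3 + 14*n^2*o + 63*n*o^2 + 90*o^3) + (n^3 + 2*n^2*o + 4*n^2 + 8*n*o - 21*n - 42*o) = 2*n^3 + 16*n^2*o + 4*n^2 + 63*n*o^2 + 8*n*o - 21*n + 90*o^3 - 42*o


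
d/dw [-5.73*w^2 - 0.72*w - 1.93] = -11.46*w - 0.72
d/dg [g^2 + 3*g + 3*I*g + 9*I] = 2*g + 3 + 3*I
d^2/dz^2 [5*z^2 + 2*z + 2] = 10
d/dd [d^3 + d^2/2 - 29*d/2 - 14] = 3*d^2 + d - 29/2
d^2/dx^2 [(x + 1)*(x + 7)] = 2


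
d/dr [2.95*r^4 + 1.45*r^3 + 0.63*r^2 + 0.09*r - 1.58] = 11.8*r^3 + 4.35*r^2 + 1.26*r + 0.09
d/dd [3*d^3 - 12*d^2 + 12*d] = 9*d^2 - 24*d + 12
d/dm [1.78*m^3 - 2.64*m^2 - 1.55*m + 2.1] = 5.34*m^2 - 5.28*m - 1.55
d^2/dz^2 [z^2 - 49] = 2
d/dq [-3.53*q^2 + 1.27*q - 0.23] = 1.27 - 7.06*q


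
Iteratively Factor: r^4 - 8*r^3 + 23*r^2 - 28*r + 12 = (r - 2)*(r^3 - 6*r^2 + 11*r - 6) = (r - 3)*(r - 2)*(r^2 - 3*r + 2) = (r - 3)*(r - 2)*(r - 1)*(r - 2)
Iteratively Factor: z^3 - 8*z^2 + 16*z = (z - 4)*(z^2 - 4*z) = z*(z - 4)*(z - 4)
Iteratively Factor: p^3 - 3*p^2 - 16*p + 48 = (p - 3)*(p^2 - 16) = (p - 3)*(p + 4)*(p - 4)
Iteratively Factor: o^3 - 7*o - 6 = (o + 1)*(o^2 - o - 6) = (o + 1)*(o + 2)*(o - 3)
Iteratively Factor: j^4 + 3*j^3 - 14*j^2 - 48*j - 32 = (j + 2)*(j^3 + j^2 - 16*j - 16) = (j + 2)*(j + 4)*(j^2 - 3*j - 4) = (j - 4)*(j + 2)*(j + 4)*(j + 1)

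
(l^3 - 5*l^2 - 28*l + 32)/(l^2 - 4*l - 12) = (-l^3 + 5*l^2 + 28*l - 32)/(-l^2 + 4*l + 12)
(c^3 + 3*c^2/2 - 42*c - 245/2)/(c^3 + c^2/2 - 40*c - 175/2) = (2*c + 7)/(2*c + 5)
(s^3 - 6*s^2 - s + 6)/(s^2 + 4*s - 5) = (s^2 - 5*s - 6)/(s + 5)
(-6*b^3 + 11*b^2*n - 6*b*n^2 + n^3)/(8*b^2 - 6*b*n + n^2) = (-3*b^2 + 4*b*n - n^2)/(4*b - n)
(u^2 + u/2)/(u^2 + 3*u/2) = (2*u + 1)/(2*u + 3)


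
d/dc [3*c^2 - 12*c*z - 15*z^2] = 6*c - 12*z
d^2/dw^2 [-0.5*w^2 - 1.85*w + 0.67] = -1.00000000000000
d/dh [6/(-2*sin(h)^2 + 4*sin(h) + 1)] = 24*(sin(h) - 1)*cos(h)/(4*sin(h) + cos(2*h))^2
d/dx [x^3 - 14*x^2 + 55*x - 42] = 3*x^2 - 28*x + 55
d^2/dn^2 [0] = 0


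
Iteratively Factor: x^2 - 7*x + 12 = (x - 3)*(x - 4)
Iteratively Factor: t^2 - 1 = (t - 1)*(t + 1)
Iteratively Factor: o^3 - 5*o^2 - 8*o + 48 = (o - 4)*(o^2 - o - 12) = (o - 4)*(o + 3)*(o - 4)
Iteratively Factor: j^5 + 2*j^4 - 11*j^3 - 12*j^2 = (j + 4)*(j^4 - 2*j^3 - 3*j^2) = j*(j + 4)*(j^3 - 2*j^2 - 3*j) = j^2*(j + 4)*(j^2 - 2*j - 3) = j^2*(j - 3)*(j + 4)*(j + 1)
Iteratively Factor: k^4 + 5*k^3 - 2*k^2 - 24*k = (k - 2)*(k^3 + 7*k^2 + 12*k) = (k - 2)*(k + 3)*(k^2 + 4*k) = k*(k - 2)*(k + 3)*(k + 4)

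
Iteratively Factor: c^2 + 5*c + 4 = (c + 1)*(c + 4)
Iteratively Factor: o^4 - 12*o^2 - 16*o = (o + 2)*(o^3 - 2*o^2 - 8*o) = (o - 4)*(o + 2)*(o^2 + 2*o) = o*(o - 4)*(o + 2)*(o + 2)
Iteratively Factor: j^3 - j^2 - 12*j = (j)*(j^2 - j - 12) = j*(j + 3)*(j - 4)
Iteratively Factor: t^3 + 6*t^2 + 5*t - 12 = (t - 1)*(t^2 + 7*t + 12) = (t - 1)*(t + 3)*(t + 4)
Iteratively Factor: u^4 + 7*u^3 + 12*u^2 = (u + 3)*(u^3 + 4*u^2) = u*(u + 3)*(u^2 + 4*u) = u*(u + 3)*(u + 4)*(u)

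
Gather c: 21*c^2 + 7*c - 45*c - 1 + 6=21*c^2 - 38*c + 5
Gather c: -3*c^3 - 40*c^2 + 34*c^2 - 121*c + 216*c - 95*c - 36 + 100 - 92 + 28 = -3*c^3 - 6*c^2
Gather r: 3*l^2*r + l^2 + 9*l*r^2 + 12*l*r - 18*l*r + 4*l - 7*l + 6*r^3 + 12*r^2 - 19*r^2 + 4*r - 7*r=l^2 - 3*l + 6*r^3 + r^2*(9*l - 7) + r*(3*l^2 - 6*l - 3)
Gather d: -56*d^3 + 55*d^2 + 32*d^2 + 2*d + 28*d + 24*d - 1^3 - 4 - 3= -56*d^3 + 87*d^2 + 54*d - 8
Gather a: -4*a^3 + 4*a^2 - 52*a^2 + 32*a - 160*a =-4*a^3 - 48*a^2 - 128*a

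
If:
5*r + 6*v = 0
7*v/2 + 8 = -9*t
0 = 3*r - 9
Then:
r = 3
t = 1/12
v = -5/2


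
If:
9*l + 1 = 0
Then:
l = -1/9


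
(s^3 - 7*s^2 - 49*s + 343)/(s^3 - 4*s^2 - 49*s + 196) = (s - 7)/(s - 4)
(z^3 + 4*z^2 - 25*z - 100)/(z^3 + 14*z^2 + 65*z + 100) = (z - 5)/(z + 5)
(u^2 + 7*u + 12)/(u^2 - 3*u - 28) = (u + 3)/(u - 7)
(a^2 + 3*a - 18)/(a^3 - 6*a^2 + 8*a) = (a^2 + 3*a - 18)/(a*(a^2 - 6*a + 8))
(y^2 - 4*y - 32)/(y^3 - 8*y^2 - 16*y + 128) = 1/(y - 4)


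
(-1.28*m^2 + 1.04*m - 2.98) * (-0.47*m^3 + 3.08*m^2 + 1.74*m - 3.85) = 0.6016*m^5 - 4.4312*m^4 + 2.3766*m^3 - 2.4408*m^2 - 9.1892*m + 11.473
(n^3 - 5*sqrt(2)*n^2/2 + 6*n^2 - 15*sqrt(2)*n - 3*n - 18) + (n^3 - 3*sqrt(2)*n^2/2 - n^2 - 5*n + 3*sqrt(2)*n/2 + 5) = 2*n^3 - 4*sqrt(2)*n^2 + 5*n^2 - 27*sqrt(2)*n/2 - 8*n - 13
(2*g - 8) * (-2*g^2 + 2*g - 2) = -4*g^3 + 20*g^2 - 20*g + 16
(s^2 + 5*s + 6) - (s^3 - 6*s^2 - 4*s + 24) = -s^3 + 7*s^2 + 9*s - 18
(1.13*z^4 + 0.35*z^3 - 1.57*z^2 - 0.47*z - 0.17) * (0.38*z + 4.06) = 0.4294*z^5 + 4.7208*z^4 + 0.8244*z^3 - 6.5528*z^2 - 1.9728*z - 0.6902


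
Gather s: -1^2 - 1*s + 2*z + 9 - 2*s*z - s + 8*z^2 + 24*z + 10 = s*(-2*z - 2) + 8*z^2 + 26*z + 18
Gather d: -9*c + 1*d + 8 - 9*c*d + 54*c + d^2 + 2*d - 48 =45*c + d^2 + d*(3 - 9*c) - 40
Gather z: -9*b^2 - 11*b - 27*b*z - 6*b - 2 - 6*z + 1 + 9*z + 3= -9*b^2 - 17*b + z*(3 - 27*b) + 2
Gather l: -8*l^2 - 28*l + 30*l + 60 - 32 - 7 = -8*l^2 + 2*l + 21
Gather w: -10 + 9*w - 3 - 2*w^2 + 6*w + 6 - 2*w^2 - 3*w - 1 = -4*w^2 + 12*w - 8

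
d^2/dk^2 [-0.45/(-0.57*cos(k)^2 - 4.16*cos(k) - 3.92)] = (-0.58482*(1 - cos(k)^2)^2 - 3.20112*cos(k)^3 - 4.05801*cos(k)^2 + 13.74048*cos(k) + 14.1489)/(0.57*cos(k)^2 + 4.16*cos(k) + 3.92)^3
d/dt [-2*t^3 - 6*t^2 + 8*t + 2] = -6*t^2 - 12*t + 8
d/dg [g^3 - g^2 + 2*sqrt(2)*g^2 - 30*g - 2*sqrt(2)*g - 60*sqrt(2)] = 3*g^2 - 2*g + 4*sqrt(2)*g - 30 - 2*sqrt(2)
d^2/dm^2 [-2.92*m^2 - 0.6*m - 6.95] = -5.84000000000000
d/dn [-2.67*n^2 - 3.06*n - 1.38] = -5.34*n - 3.06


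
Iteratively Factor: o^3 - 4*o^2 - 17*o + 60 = (o - 5)*(o^2 + o - 12) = (o - 5)*(o + 4)*(o - 3)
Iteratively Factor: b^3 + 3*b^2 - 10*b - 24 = (b + 2)*(b^2 + b - 12) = (b + 2)*(b + 4)*(b - 3)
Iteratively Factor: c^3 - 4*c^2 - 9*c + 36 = (c + 3)*(c^2 - 7*c + 12) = (c - 3)*(c + 3)*(c - 4)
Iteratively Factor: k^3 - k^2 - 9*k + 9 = (k - 3)*(k^2 + 2*k - 3) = (k - 3)*(k - 1)*(k + 3)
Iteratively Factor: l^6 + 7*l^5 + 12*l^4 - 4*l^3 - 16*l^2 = (l - 1)*(l^5 + 8*l^4 + 20*l^3 + 16*l^2) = (l - 1)*(l + 2)*(l^4 + 6*l^3 + 8*l^2) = l*(l - 1)*(l + 2)*(l^3 + 6*l^2 + 8*l) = l*(l - 1)*(l + 2)*(l + 4)*(l^2 + 2*l) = l*(l - 1)*(l + 2)^2*(l + 4)*(l)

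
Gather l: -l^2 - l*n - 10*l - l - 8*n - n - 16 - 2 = -l^2 + l*(-n - 11) - 9*n - 18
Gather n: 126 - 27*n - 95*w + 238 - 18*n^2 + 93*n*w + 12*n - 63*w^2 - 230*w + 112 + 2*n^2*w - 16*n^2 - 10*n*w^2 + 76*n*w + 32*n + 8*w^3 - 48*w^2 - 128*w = n^2*(2*w - 34) + n*(-10*w^2 + 169*w + 17) + 8*w^3 - 111*w^2 - 453*w + 476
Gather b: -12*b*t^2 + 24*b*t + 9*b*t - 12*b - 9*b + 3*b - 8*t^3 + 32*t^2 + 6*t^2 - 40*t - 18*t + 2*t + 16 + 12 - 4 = b*(-12*t^2 + 33*t - 18) - 8*t^3 + 38*t^2 - 56*t + 24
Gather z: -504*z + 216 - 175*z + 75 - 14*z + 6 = 297 - 693*z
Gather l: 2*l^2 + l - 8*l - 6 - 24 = 2*l^2 - 7*l - 30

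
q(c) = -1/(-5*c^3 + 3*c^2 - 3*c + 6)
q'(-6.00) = 0.00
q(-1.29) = -0.04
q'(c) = -(15*c^2 - 6*c + 3)/(-5*c^3 + 3*c^2 - 3*c + 6)^2 = 3*(-5*c^2 + 2*c - 1)/(5*c^3 - 3*c^2 + 3*c - 6)^2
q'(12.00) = 0.00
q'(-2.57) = -0.01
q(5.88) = 0.00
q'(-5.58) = -0.00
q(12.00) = 0.00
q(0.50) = -0.22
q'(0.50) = -0.18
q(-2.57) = -0.01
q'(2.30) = -0.03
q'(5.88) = -0.00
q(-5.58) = -0.00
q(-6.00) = 0.00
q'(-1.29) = -0.05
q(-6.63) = -0.00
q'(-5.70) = -0.00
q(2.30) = 0.02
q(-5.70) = -0.00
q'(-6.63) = -0.00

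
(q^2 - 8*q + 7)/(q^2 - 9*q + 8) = (q - 7)/(q - 8)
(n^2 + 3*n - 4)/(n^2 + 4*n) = (n - 1)/n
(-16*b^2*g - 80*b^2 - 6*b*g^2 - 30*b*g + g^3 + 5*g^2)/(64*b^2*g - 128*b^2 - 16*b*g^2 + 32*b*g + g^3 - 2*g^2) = (-2*b*g - 10*b - g^2 - 5*g)/(8*b*g - 16*b - g^2 + 2*g)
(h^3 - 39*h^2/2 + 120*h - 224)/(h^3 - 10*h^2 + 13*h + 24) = (h^2 - 23*h/2 + 28)/(h^2 - 2*h - 3)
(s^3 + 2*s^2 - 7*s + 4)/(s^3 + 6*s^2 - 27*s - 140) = (s^2 - 2*s + 1)/(s^2 + 2*s - 35)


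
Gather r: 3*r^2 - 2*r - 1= 3*r^2 - 2*r - 1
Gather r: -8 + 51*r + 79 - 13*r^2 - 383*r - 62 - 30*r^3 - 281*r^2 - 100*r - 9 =-30*r^3 - 294*r^2 - 432*r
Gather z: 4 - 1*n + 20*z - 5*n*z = -n + z*(20 - 5*n) + 4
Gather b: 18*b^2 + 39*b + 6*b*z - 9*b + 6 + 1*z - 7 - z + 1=18*b^2 + b*(6*z + 30)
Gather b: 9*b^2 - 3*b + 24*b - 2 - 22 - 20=9*b^2 + 21*b - 44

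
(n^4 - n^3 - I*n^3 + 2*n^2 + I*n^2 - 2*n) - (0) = n^4 - n^3 - I*n^3 + 2*n^2 + I*n^2 - 2*n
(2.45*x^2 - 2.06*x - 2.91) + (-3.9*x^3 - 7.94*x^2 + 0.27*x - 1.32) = -3.9*x^3 - 5.49*x^2 - 1.79*x - 4.23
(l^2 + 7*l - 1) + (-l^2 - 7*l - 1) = -2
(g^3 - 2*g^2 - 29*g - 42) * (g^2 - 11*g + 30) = g^5 - 13*g^4 + 23*g^3 + 217*g^2 - 408*g - 1260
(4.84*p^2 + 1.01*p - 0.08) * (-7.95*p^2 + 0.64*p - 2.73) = -38.478*p^4 - 4.9319*p^3 - 11.9308*p^2 - 2.8085*p + 0.2184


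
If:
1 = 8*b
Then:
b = 1/8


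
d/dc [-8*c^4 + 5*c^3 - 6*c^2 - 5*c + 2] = -32*c^3 + 15*c^2 - 12*c - 5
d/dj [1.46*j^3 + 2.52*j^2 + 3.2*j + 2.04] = 4.38*j^2 + 5.04*j + 3.2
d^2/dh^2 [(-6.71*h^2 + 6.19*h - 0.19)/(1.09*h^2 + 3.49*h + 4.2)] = (1.4210854715202e-14*h^4 + 65.7597000000001*h^3 + 182.955846*h^2 - 174.363594*h - 421.083638)/(1.295029*h^6 + 12.439407*h^5 + 54.798987*h^4 + 138.371869*h^3 + 211.15206*h^2 + 184.6908*h + 74.088)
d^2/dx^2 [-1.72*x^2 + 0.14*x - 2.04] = -3.44000000000000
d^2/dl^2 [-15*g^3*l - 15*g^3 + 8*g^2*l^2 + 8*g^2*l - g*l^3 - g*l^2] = 2*g*(8*g - 3*l - 1)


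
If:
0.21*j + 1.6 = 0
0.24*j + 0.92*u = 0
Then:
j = -7.62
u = 1.99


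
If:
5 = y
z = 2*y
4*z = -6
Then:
No Solution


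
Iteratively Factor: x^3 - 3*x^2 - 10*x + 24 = (x - 4)*(x^2 + x - 6) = (x - 4)*(x + 3)*(x - 2)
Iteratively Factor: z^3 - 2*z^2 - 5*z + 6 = (z + 2)*(z^2 - 4*z + 3) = (z - 3)*(z + 2)*(z - 1)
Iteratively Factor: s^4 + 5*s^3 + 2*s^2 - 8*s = (s + 2)*(s^3 + 3*s^2 - 4*s) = s*(s + 2)*(s^2 + 3*s - 4) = s*(s - 1)*(s + 2)*(s + 4)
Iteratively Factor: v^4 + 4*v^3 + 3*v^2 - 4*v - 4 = (v + 2)*(v^3 + 2*v^2 - v - 2) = (v + 2)^2*(v^2 - 1) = (v - 1)*(v + 2)^2*(v + 1)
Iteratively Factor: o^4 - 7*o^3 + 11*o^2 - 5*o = (o - 1)*(o^3 - 6*o^2 + 5*o) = (o - 5)*(o - 1)*(o^2 - o) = o*(o - 5)*(o - 1)*(o - 1)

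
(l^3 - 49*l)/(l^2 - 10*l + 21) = l*(l + 7)/(l - 3)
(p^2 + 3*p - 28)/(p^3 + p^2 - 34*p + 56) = 1/(p - 2)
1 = 1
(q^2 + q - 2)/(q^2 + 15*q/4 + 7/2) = 4*(q - 1)/(4*q + 7)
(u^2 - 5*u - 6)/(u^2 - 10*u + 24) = (u + 1)/(u - 4)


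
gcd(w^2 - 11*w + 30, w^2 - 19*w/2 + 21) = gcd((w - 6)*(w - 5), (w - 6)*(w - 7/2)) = w - 6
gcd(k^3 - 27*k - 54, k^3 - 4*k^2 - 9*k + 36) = k + 3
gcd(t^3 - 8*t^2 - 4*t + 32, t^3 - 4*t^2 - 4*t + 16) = t^2 - 4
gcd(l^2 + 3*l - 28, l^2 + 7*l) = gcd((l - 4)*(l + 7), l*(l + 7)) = l + 7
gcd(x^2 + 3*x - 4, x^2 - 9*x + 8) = x - 1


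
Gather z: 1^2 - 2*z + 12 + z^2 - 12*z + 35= z^2 - 14*z + 48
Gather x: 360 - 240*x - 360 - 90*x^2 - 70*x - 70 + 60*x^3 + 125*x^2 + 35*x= 60*x^3 + 35*x^2 - 275*x - 70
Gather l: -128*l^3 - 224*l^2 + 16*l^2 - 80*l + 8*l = -128*l^3 - 208*l^2 - 72*l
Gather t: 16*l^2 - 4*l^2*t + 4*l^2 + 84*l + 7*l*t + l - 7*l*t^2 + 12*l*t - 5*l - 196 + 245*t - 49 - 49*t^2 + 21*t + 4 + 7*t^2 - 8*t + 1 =20*l^2 + 80*l + t^2*(-7*l - 42) + t*(-4*l^2 + 19*l + 258) - 240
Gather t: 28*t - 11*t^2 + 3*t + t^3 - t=t^3 - 11*t^2 + 30*t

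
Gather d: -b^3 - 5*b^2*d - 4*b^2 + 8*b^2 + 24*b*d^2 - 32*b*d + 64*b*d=-b^3 + 4*b^2 + 24*b*d^2 + d*(-5*b^2 + 32*b)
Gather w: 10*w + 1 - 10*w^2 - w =-10*w^2 + 9*w + 1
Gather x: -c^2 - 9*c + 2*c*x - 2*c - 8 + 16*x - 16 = -c^2 - 11*c + x*(2*c + 16) - 24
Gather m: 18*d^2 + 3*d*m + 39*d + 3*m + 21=18*d^2 + 39*d + m*(3*d + 3) + 21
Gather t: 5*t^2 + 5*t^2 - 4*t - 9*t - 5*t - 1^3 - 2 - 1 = 10*t^2 - 18*t - 4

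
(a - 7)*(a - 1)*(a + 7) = a^3 - a^2 - 49*a + 49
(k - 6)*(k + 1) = k^2 - 5*k - 6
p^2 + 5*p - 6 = (p - 1)*(p + 6)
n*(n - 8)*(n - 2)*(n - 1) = n^4 - 11*n^3 + 26*n^2 - 16*n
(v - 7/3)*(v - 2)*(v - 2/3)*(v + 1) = v^4 - 4*v^3 + 23*v^2/9 + 40*v/9 - 28/9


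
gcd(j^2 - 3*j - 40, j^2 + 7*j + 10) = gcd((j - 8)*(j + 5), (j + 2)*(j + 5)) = j + 5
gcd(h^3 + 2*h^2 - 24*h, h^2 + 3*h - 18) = h + 6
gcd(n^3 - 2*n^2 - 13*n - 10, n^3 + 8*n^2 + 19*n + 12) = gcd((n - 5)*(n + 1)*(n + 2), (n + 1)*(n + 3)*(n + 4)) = n + 1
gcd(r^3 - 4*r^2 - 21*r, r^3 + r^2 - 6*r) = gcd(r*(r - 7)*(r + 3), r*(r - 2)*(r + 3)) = r^2 + 3*r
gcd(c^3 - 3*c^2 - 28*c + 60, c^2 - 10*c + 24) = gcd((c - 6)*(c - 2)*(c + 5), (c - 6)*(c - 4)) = c - 6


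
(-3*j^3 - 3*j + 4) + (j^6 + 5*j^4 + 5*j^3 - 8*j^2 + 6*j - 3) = j^6 + 5*j^4 + 2*j^3 - 8*j^2 + 3*j + 1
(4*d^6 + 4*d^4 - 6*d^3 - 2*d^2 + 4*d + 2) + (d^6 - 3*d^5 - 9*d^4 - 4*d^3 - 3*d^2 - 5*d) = 5*d^6 - 3*d^5 - 5*d^4 - 10*d^3 - 5*d^2 - d + 2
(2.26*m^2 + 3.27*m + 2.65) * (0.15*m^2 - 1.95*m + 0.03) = 0.339*m^4 - 3.9165*m^3 - 5.9112*m^2 - 5.0694*m + 0.0795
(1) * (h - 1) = h - 1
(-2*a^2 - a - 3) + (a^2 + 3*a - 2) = -a^2 + 2*a - 5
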